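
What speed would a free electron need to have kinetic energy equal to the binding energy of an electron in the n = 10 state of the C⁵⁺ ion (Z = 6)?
1.31262e+06 m/s (or 0.438% of c)

The binding energy at n = 10 for C⁵⁺ is:
E_10 = -13.6057 × 6²/10² = -4.89805200 eV
|E_10| = 4.89805200 eV

Convert to Joules:
KE = 4.89805200 eV × (1.602177 × 10⁻¹⁹ J/eV) = 7.8475463e-19 J

Using KE = ½mv²:
v = √(2·KE/m_e)
v = √(2 × 7.8475463e-19 J / 9.10938 × 10⁻³¹ kg)
v = 1.31262e+06 m/s

This is approximately 0.438% the speed of light.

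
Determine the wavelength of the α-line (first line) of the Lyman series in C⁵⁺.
3.37506 nm

The longest wavelength corresponds to the smallest energy transition in the series.
The Lyman series has all transitions ending at n_f = 1.

For C⁵⁺ (Z = 6), the first line (α-line) is the jump from n = 2 to n = 1:
E_2 = -13.6057 × 6² / 2² = -122.4513000 eV
E_1 = -13.6057 × 6² / 1² = -489.8052000 eV
ΔE = E_2 - E_1 = 367.3539000 eV

λ = hc/E = 1239.84 eV·nm / 367.3539000 eV
λ = 3.37506 nm

This is the α-line of the Lyman series in C⁵⁺.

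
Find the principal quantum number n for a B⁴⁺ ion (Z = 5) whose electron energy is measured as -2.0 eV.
n = 13

The exact energy levels follow E_n = -13.6057 Z² / n² eV with Z = 5.

The measured value (-2.0 eV) is reported to only 2 significant figures, so we must test candidate n values and see which one matches to that precision.

Candidate energies:
  n = 11:  E = -13.6057 × 5² / 11² = -2.81110 eV
  n = 12:  E = -13.6057 × 5² / 12² = -2.36210 eV
  n = 13:  E = -13.6057 × 5² / 13² = -2.01268 eV  ← matches
  n = 14:  E = -13.6057 × 5² / 14² = -1.73542 eV
  n = 15:  E = -13.6057 × 5² / 15² = -1.51174 eV

Checking against the measurement of -2.0 eV (2 sig figs), only n = 13 agrees:
E_13 = -2.01268 eV, which rounds to -2.0 eV ✓

Therefore n = 13.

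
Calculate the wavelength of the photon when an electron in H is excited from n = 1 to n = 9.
92.266 nm

First, find the transition energy using E_n = -13.6057 / n² eV:
E_1 = -13.6057 / 1² = -13.60570 eV
E_9 = -13.6057 / 9² = -0.16797 eV

Photon energy: |ΔE| = |E_9 - E_1| = 13.43773 eV

Convert to wavelength using E = hc/λ with hc = 1239.84 eV·nm:
λ = hc/E = 1239.84 eV·nm / 13.43773 eV
λ = 92.266 nm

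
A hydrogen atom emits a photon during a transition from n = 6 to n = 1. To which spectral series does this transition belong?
Lyman series

The spectral series in hydrogen are named based on the final (lower) energy level:
- Lyman series: n_final = 1 (ultraviolet)
- Balmer series: n_final = 2 (visible/near-UV)
- Paschen series: n_final = 3 (infrared)
- Brackett series: n_final = 4 (infrared)
- Pfund series: n_final = 5 (far infrared)

Since this transition ends at n = 1, it belongs to the Lyman series.

For reference, this 6 → 1 line has photon energy
ΔE = 13.6057 eV × (1/1² - 1/6²) = 13.22776 eV,
corresponding to wavelength λ = hc/ΔE = 1239.84 eV·nm / 13.22776 eV = 93.730 nm in the ultraviolet region.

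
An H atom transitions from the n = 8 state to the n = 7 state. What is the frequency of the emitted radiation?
1.57359e+13 Hz

First, find the transition energy:
E_8 = -13.6057 / 8² = -0.2125890625 eV
E_7 = -13.6057 / 7² = -0.2776673469 eV
|ΔE| = |E_7 - E_8| = 0.0650782844 eV

Convert to Joules: E = 0.0650782844 eV × (1.602177 × 10⁻¹⁹ J/eV) = 1.0426693e-20 J

Using E = hf:
f = E/h = 1.0426693e-20 J / (6.62607 × 10⁻³⁴ J·s)
f = 1.57359e+13 Hz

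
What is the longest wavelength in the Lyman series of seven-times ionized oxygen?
1.90 nm

The longest wavelength corresponds to the smallest energy transition in the series.
The Lyman series has all transitions ending at n_f = 1.

For O⁷⁺ (Z = 8), the first line (α-line) is the jump from n = 2 to n = 1:
E_2 = -13.6057 × 8² / 2² = -217.6912 eV
E_1 = -13.6057 × 8² / 1² = -870.7648 eV
ΔE = E_2 - E_1 = 653.0736 eV

λ = hc/E = 1239.84 eV·nm / 653.0736 eV
λ = 1.90 nm

This is the α-line of the Lyman series in O⁷⁺.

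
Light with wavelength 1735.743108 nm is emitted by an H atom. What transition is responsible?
n = 10 → n = 4

First, find the photon energy from the wavelength (hc = 1239.84 eV·nm):
E = hc/λ = 1239.84 eV·nm / 1735.743108 nm = 0.71429925 eV

The energy levels of hydrogen satisfy E_n = -13.6057 / n² eV, so an emission n_i → n_f releases
ΔE = 13.6057 × (1/n_f² − 1/n_i²) eV.

Setting ΔE equal to the photon energy:
1/n_f² − 1/n_i² = 0.71429925 / 13.6057 = 0.052500000

Since 1/n_i² must be positive, we need 1/n_f² > 0.052500000, i.e. n_f ≤ 4. For each allowed n_f, solve n_i = (1/n_f² − 0.052500000)^(−1/2) and check whether it is a whole number:
  n_f = 1: 1/n_i² = 1.000000000 − 0.052500000 = 0.947500000 → n_i = 1.027  (not an integer) ✗
  n_f = 2: 1/n_i² = 0.250000000 − 0.052500000 = 0.197500000 → n_i = 2.250  (not an integer) ✗
  n_f = 3: 1/n_i² = 0.111111111 − 0.052500000 = 0.058611111 → n_i = 4.131  (not an integer) ✗
  n_f = 4: 1/n_i² = 0.062500000 − 0.052500000 = 0.010000000 → n_i = 10.000  → integer, n_i = 10 ✓

Only n_f = 4 gives an integer upper level, n_i = 10.

The transition is from n = 10 to n = 4 (emission).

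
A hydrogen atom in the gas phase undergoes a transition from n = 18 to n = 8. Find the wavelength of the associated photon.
7267.68991 nm

First, find the transition energy using E_n = -13.6057 / n² eV:
E_18 = -13.6057 / 18² = -0.04199290123 eV
E_8 = -13.6057 / 8² = -0.21258906250 eV

Photon energy: |ΔE| = |E_8 - E_18| = 0.17059616127 eV

Convert to wavelength using E = hc/λ with hc = 1239.84 eV·nm:
λ = hc/E = 1239.84 eV·nm / 0.17059616127 eV
λ = 7267.68991 nm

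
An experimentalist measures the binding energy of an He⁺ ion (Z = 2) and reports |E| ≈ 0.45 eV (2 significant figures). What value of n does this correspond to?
n = 11

The exact energy levels follow E_n = -13.6057 Z² / n² eV with Z = 2.

The measured value (-0.45 eV) is reported to only 2 significant figures, so we must test candidate n values and see which one matches to that precision.

Candidate energies:
  n = 9:  E = -13.6057 × 2² / 9² = -0.67189 eV
  n = 10:  E = -13.6057 × 2² / 10² = -0.54423 eV
  n = 11:  E = -13.6057 × 2² / 11² = -0.44978 eV  ← matches
  n = 12:  E = -13.6057 × 2² / 12² = -0.37794 eV
  n = 13:  E = -13.6057 × 2² / 13² = -0.32203 eV

Checking against the measurement of -0.45 eV (2 sig figs), only n = 11 agrees:
E_11 = -0.44978 eV, which rounds to -0.45 eV ✓

Therefore n = 11.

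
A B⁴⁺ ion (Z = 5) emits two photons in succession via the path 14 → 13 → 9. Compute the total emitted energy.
2.46 eV

The energy levels of B⁴⁺ are E_n = -13.6057 × 5² / n² eV.

First transition (14 → 13):
ΔE₁ = |E_13 - E_14|
ΔE₁ = |-2.01267751 - (-1.73542092)| = 0.27726 eV

Second transition (13 → 9):
ΔE₂ = |E_9 - E_13|
ΔE₂ = |-4.19929012 - (-2.01267751)| = 2.18661 eV

Total energy released:
E_total = ΔE₁ + ΔE₂ = 0.27726 + 2.18661 = 2.46 eV

Note: This equals the direct transition 14 → 9: 2.46 eV ✓
Energy is conserved regardless of the path taken.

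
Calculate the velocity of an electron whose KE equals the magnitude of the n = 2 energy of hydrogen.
1.09e+06 m/s (or 0.365% of c)

The binding energy at n = 2 for hydrogen is:
E_2 = -13.6057/2² = -3.40143 eV
|E_2| = 3.40143 eV

Convert to Joules:
KE = 3.40143 eV × (1.602177 × 10⁻¹⁹ J/eV) = 5.4497e-19 J

Using KE = ½mv²:
v = √(2·KE/m_e)
v = √(2 × 5.4497e-19 J / 9.10938 × 10⁻³¹ kg)
v = 1.09e+06 m/s

This is approximately 0.365% the speed of light.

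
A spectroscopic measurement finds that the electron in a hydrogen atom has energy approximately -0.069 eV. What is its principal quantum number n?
n = 14

The exact energy levels follow E_n = -13.6057 eV / n².

The measured value (-0.069 eV) is reported to only 2 significant figures, so we must test candidate n values and see which one matches to that precision.

Candidate energies:
  n = 12:  E = -13.6057/12² = -0.09448 eV
  n = 13:  E = -13.6057/13² = -0.08051 eV
  n = 14:  E = -13.6057/14² = -0.06942 eV  ← matches
  n = 15:  E = -13.6057/15² = -0.06047 eV
  n = 16:  E = -13.6057/16² = -0.05315 eV

Checking against the measurement of -0.069 eV (2 sig figs), only n = 14 agrees:
E_14 = -0.06942 eV, which rounds to -0.069 eV ✓

Therefore n = 14.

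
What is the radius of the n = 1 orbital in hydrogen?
0.05292 nm (or 0.52918 Å)

The Bohr radius formula is:
r_n = n² a₀ / Z

where a₀ = 0.05291772 nm is the Bohr radius.

For H (Z = 1) at n = 1:
r_1 = 1² × 0.05291772 nm / 1
r_1 = 1 × 0.05291772 nm / 1
r_1 = 0.052918 nm / 1
r_1 = 0.05292 nm

The electron orbits at approximately 0.05292 nm from the nucleus.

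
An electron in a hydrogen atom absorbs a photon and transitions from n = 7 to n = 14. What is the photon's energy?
0.20825 eV

The energy levels of a hydrogen-like atom are E_n = -13.6057 eV / n².

Energy at n = 7: E_7 = -13.6057 / 7² = -0.27766735 eV
Energy at n = 14: E_14 = -13.6057 / 14² = -0.06941684 eV

The excitation energy is the difference:
ΔE = E_14 - E_7
ΔE = -0.06941684 - (-0.27766735)
ΔE = 0.20825 eV

Since this is positive, energy must be absorbed (photon absorption).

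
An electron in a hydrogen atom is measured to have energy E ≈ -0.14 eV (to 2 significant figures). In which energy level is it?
n = 10

The exact energy levels follow E_n = -13.6057 eV / n².

The measured value (-0.14 eV) is reported to only 2 significant figures, so we must test candidate n values and see which one matches to that precision.

Candidate energies:
  n = 8:  E = -13.6057/8² = -0.21259 eV
  n = 9:  E = -13.6057/9² = -0.16797 eV
  n = 10:  E = -13.6057/10² = -0.13606 eV  ← matches
  n = 11:  E = -13.6057/11² = -0.11244 eV
  n = 12:  E = -13.6057/12² = -0.09448 eV

Checking against the measurement of -0.14 eV (2 sig figs), only n = 10 agrees:
E_10 = -0.13606 eV, which rounds to -0.14 eV ✓

Therefore n = 10.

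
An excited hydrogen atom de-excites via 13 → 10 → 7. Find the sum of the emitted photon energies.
0.197160 eV

The energy levels of hydrogen are E_n = -13.6057 / n² eV.

First transition (13 → 10):
ΔE₁ = |E_10 - E_13|
ΔE₁ = |-0.136057000000 - (-0.080507100592)| = 0.055549899 eV

Second transition (10 → 7):
ΔE₂ = |E_7 - E_10|
ΔE₂ = |-0.277667346939 - (-0.136057000000)| = 0.141610347 eV

Total energy released:
E_total = ΔE₁ + ΔE₂ = 0.055549899 + 0.141610347 = 0.197160 eV

Note: This equals the direct transition 13 → 7: 0.197160 eV ✓
Energy is conserved regardless of the path taken.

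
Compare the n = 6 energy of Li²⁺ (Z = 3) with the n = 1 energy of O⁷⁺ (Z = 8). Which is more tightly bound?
O⁷⁺ at n = 1 (E = -870.76 eV)

Using E_n = -13.6057 Z² / n² eV:

Li²⁺ (Z = 3) at n = 6:
E = -13.6057 × 3² / 6² = -13.6057 × 9 / 36 = -3.40143 eV

O⁷⁺ (Z = 8) at n = 1:
E = -13.6057 × 8² / 1² = -13.6057 × 64 / 1 = -870.76480 eV

Since -870.76480 eV < -3.40143 eV,
O⁷⁺ at n = 1 is more tightly bound (requires more energy to ionize).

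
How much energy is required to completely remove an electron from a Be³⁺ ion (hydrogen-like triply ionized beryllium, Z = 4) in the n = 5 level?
8.707648 eV

The ionization energy is the energy needed to remove the electron completely (n → ∞).

For a hydrogen-like ion with Z = 4, E_n = -13.6057 Z² / n² eV.

At n = 5: E_5 = -13.6057 × 4² / 5² = -8.707648000 eV
At n = ∞: E_∞ = 0 eV

Ionization energy = E_∞ - E_5 = 0 - (-8.707648000) = 8.707648000 eV
Ionization energy ≈ 8.707648 eV

This is also called the binding energy of the electron in state n = 5.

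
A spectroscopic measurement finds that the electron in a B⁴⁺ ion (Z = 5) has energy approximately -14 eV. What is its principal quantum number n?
n = 5

The exact energy levels follow E_n = -13.6057 Z² / n² eV with Z = 5.

The measured value (-14 eV) is reported to only 2 significant figures, so we must test candidate n values and see which one matches to that precision.

Candidate energies:
  n = 3:  E = -13.6057 × 5² / 3² = -37.793611 eV
  n = 4:  E = -13.6057 × 5² / 4² = -21.258906 eV
  n = 5:  E = -13.6057 × 5² / 5² = -13.605700 eV  ← matches
  n = 6:  E = -13.6057 × 5² / 6² = -9.448403 eV
  n = 7:  E = -13.6057 × 5² / 7² = -6.941684 eV

Checking against the measurement of -14 eV (2 sig figs), only n = 5 agrees:
E_5 = -13.605700 eV, which rounds to -14 eV ✓

Therefore n = 5.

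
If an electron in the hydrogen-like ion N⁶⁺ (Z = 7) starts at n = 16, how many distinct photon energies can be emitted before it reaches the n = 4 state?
78

The electron can occupy levels n = 4, 5, ..., 16 during de-excitation — that is m = 16 - 4 + 1 = 13 distinct levels.

The number of distinct spectral lines equals the number of ways to choose 2 of these m levels (each pair gives one possible emission transition):

Number of lines = m(m-1)/2 = 13×12/2 = 78

These correspond to all possible transitions between the 13 levels:
16 → 15, 16 → 14, 16 → 13, 16 → 12, 16 → 11, 16 → 10, 16 → 9, 16 → 8...

Each transition produces a photon with a unique energy (and thus wavelength). This count does not depend on Z.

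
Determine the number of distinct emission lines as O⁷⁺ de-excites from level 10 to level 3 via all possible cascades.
28

The electron can occupy levels n = 3, 4, ..., 10 during de-excitation — that is m = 10 - 3 + 1 = 8 distinct levels.

The number of distinct spectral lines equals the number of ways to choose 2 of these m levels (each pair gives one possible emission transition):

Number of lines = m(m-1)/2 = 8×7/2 = 28

These correspond to all possible transitions between the 8 levels:
10 → 9, 10 → 8, 10 → 7, 10 → 6, 10 → 5, 10 → 4, 10 → 3, 9 → 8...

Each transition produces a photon with a unique energy (and thus wavelength). This count does not depend on Z.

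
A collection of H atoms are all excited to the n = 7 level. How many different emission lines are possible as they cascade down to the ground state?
21

The electron can occupy levels n = 1, 2, ..., 7 during de-excitation — that is m = 7 - 1 + 1 = 7 distinct levels.

The number of distinct spectral lines equals the number of ways to choose 2 of these m levels (each pair gives one possible emission transition):

Number of lines = m(m-1)/2 = 7×6/2 = 21

These correspond to all possible transitions between the 7 levels:
7 → 6, 7 → 5, 7 → 4, 7 → 3, 7 → 2, 7 → 1, 6 → 5, 6 → 4...

Each transition produces a photon with a unique energy (and thus wavelength). This count does not depend on Z.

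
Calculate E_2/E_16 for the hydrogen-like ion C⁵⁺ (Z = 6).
64.00000

Using E_n = -13.6057 Z² / n² eV with Z = 6:

E_2 = -13.6057 × 6² / 2² = -489.8052 / 4 = -122.45130000000 eV
E_16 = -13.6057 × 6² / 16² = -489.8052 / 256 = -1.91330156250 eV

The ratio is:
E_2/E_16 = (-122.45130000000) / (-1.91330156250)
E_2/E_16 = (-489.8052/4) / (-489.8052/256)
E_2/E_16 = 256/4
E_2/E_16 = 64.00000
(Note: the Z² factors cancel in the ratio.)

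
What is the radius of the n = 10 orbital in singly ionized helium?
2.6459 nm (or 26.4589 Å)

The Bohr radius formula is:
r_n = n² a₀ / Z

where a₀ = 0.0529177 nm is the Bohr radius.

For He⁺ (Z = 2) at n = 10:
r_10 = 10² × 0.0529177 nm / 2
r_10 = 100 × 0.0529177 nm / 2
r_10 = 5.29177 nm / 2
r_10 = 2.6459 nm

The electron orbits at approximately 2.6459 nm from the nucleus.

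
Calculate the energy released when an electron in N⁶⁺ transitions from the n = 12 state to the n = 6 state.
13.89 eV

The energy levels are E_n = -13.6057 Z² eV / n².

Energy at n = 12: E_12 = -13.6057 × 7² / 12² = -4.62972 eV
Energy at n = 6: E_6 = -13.6057 × 7² / 6² = -18.51887 eV

For emission (electron falling to lower state), the photon energy is:
E_photon = E_12 - E_6 = |-4.62972 - (-18.51887)|
E_photon = 13.89 eV

This energy is carried away by the emitted photon.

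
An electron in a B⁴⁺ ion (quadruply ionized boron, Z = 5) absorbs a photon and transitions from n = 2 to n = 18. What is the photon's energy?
83.986 eV

The energy levels of a hydrogen-like atom are E_n = -13.6057 Z² eV / n².

Energy at n = 2: E_2 = -13.6057 × 5² / 2² = -85.035625 eV
Energy at n = 18: E_18 = -13.6057 × 5² / 18² = -1.049823 eV

The excitation energy is the difference:
ΔE = E_18 - E_2
ΔE = -1.049823 - (-85.035625)
ΔE = 83.986 eV

Since this is positive, energy must be absorbed (photon absorption).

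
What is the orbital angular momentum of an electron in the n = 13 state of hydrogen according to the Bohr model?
1.3709e-33 J·s (or 13ℏ)

In the Bohr model, angular momentum is quantized:
L = nℏ

where ℏ = h/(2π) = 1.054572e-34 J·s

For n = 13:
L = 13 × 1.054572e-34 J·s
L = 1.3709e-33 J·s

This can also be written as L = 13ℏ.
The angular momentum is an integer multiple of the reduced Planck constant.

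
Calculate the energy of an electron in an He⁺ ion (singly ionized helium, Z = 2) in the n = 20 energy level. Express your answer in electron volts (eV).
-0.14 eV

The energy levels of a hydrogen-like atom are given by:
E_n = -13.6057 Z² / n² eV  (with Z = 2 for He⁺)

For n = 20:
E_20 = -13.6057 × 2² / 20²
E_20 = -13.6057 × 4 / 400
E_20 = -0.14 eV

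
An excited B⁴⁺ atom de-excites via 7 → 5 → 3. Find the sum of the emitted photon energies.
30.8519 eV

The energy levels of B⁴⁺ are E_n = -13.6057 × 5² / n² eV.

First transition (7 → 5):
ΔE₁ = |E_5 - E_7|
ΔE₁ = |-13.6057000000 - (-6.9416836735)| = 6.6640163 eV

Second transition (5 → 3):
ΔE₂ = |E_3 - E_5|
ΔE₂ = |-37.7936111111 - (-13.6057000000)| = 24.1879111 eV

Total energy released:
E_total = ΔE₁ + ΔE₂ = 6.6640163 + 24.1879111 = 30.8519 eV

Note: This equals the direct transition 7 → 3: 30.8519 eV ✓
Energy is conserved regardless of the path taken.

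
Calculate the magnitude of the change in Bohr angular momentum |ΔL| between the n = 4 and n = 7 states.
3.164e-34 J·s (or 3ℏ)

In the Bohr model, L_n = nℏ where ℏ = 1.05457e-34 J·s.

L_7 = 7ℏ = 7.38199e-34 J·s
L_4 = 4ℏ = 4.21828e-34 J·s

ΔL = L_7 - L_4 = (7 - 4)ℏ = 3ℏ
ΔL = 3 × 1.05457e-34 J·s = 3.164e-34 J·s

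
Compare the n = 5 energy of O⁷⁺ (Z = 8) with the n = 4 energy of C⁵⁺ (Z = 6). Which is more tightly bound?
O⁷⁺ at n = 5 (E = -34.83 eV)

Using E_n = -13.6057 Z² / n² eV:

O⁷⁺ (Z = 8) at n = 5:
E = -13.6057 × 8² / 5² = -13.6057 × 64 / 25 = -34.83059 eV

C⁵⁺ (Z = 6) at n = 4:
E = -13.6057 × 6² / 4² = -13.6057 × 36 / 16 = -30.61283 eV

Since -34.83059 eV < -30.61283 eV,
O⁷⁺ at n = 5 is more tightly bound (requires more energy to ionize).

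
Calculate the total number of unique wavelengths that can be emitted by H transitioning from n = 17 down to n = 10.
28

The electron can occupy levels n = 10, 11, ..., 17 during de-excitation — that is m = 17 - 10 + 1 = 8 distinct levels.

The number of distinct spectral lines equals the number of ways to choose 2 of these m levels (each pair gives one possible emission transition):

Number of lines = m(m-1)/2 = 8×7/2 = 28

These correspond to all possible transitions between the 8 levels:
17 → 16, 17 → 15, 17 → 14, 17 → 13, 17 → 12, 17 → 11, 17 → 10, 16 → 15...

Each transition produces a photon with a unique energy (and thus wavelength). This count does not depend on Z.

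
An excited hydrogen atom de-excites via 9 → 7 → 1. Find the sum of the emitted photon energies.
13.43773 eV

The energy levels of hydrogen are E_n = -13.6057 / n² eV.

First transition (9 → 7):
ΔE₁ = |E_7 - E_9|
ΔE₁ = |-0.27766734694 - (-0.16797160494)| = 0.10969574 eV

Second transition (7 → 1):
ΔE₂ = |E_1 - E_7|
ΔE₂ = |-13.60570000000 - (-0.27766734694)| = 13.32803265 eV

Total energy released:
E_total = ΔE₁ + ΔE₂ = 0.10969574 + 13.32803265 = 13.43773 eV

Note: This equals the direct transition 9 → 1: 13.43773 eV ✓
Energy is conserved regardless of the path taken.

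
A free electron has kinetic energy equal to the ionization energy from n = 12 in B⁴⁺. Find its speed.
9.11539e+05 m/s (or 0.304% of c)

The binding energy at n = 12 for B⁴⁺ is:
E_12 = -13.6057 × 5²/12² = -2.36210069 eV
|E_12| = 2.36210069 eV

Convert to Joules:
KE = 2.36210069 eV × (1.602177 × 10⁻¹⁹ J/eV) = 3.7845034e-19 J

Using KE = ½mv²:
v = √(2·KE/m_e)
v = √(2 × 3.7845034e-19 J / 9.10938 × 10⁻³¹ kg)
v = 9.11539e+05 m/s

This is approximately 0.304% the speed of light.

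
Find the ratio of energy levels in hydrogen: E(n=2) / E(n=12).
36.000000

Using E_n = -13.6057 Z² / n² eV with Z = 1:

E_2 = -13.6057 / 2² = -13.6057 / 4 = -3.401425000000 eV
E_12 = -13.6057 / 12² = -13.6057 / 144 = -0.094484027778 eV

The ratio is:
E_2/E_12 = (-3.401425000000) / (-0.094484027778)
E_2/E_12 = (-13.6057/4) / (-13.6057/144)
E_2/E_12 = 144/4
E_2/E_12 = 36.000000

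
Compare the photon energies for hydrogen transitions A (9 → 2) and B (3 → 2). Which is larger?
9 → 2

Calculate the energy for each transition:

Transition 9 → 2:
ΔE₁ = |E_2 - E_9| = |-13.6057/2² - (-13.6057/9²)|
ΔE₁ = |-3.40142500 - (-0.16797160)| = 3.23345 eV

Transition 3 → 2:
ΔE₂ = |E_2 - E_3| = |-13.6057/2² - (-13.6057/3²)|
ΔE₂ = |-3.40142500 - (-1.51174444)| = 1.88968 eV

Since 3.23345 eV > 1.88968 eV, the transition 9 → 2 emits the more energetic photon.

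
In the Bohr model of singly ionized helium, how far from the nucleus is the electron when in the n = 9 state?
2.1432 nm (or 21.4317 Å)

The Bohr radius formula is:
r_n = n² a₀ / Z

where a₀ = 0.0529177 nm is the Bohr radius.

For He⁺ (Z = 2) at n = 9:
r_9 = 9² × 0.0529177 nm / 2
r_9 = 81 × 0.0529177 nm / 2
r_9 = 4.28633 nm / 2
r_9 = 2.1432 nm

The electron orbits at approximately 2.1432 nm from the nucleus.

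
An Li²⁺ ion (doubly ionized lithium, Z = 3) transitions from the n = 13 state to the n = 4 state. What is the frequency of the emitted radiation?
1.68e+15 Hz

First, find the transition energy:
E_13 = -13.6057 × 3² / 13² = -0.7245639 eV
E_4 = -13.6057 × 3² / 4² = -7.6532063 eV
|ΔE| = |E_4 - E_13| = 6.9286424 eV

Convert to Joules: E = 6.9286424 eV × (1.602177 × 10⁻¹⁹ J/eV) = 1.1101e-18 J

Using E = hf:
f = E/h = 1.1101e-18 J / (6.62607 × 10⁻³⁴ J·s)
f = 1.68e+15 Hz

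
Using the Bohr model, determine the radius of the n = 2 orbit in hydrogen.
0.2117 nm (or 2.1167 Å)

The Bohr radius formula is:
r_n = n² a₀ / Z

where a₀ = 0.0529177 nm is the Bohr radius.

For H (Z = 1) at n = 2:
r_2 = 2² × 0.0529177 nm / 1
r_2 = 4 × 0.0529177 nm / 1
r_2 = 0.21167 nm / 1
r_2 = 0.2117 nm

The electron orbits at approximately 0.2117 nm from the nucleus.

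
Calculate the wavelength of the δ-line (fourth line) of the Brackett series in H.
1944.0323 nm

The lines of a series are numbered from the longest wavelength (smallest ΔE) outward; the fourth line is the transition from n = n_f + 4 to n_f.
The Brackett series has all transitions ending at n_f = 4.

For H, the fourth line (δ-line) is the jump from n = 8 to n = 4:
E_8 = -13.6057 / 8² = -0.2125890625 eV
E_4 = -13.6057 / 4² = -0.8503562500 eV
ΔE = E_8 - E_4 = 0.6377671875 eV

λ = hc/E = 1239.84 eV·nm / 0.6377671875 eV
λ = 1944.0323 nm

This is the δ-line of the Brackett series in H.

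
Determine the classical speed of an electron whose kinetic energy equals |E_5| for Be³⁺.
1.7502e+06 m/s (or 0.5838% of c)

The binding energy at n = 5 for Be³⁺ is:
E_5 = -13.6057 × 4²/5² = -8.7076480 eV
|E_5| = 8.7076480 eV

Convert to Joules:
KE = 8.7076480 eV × (1.602177 × 10⁻¹⁹ J/eV) = 1.395119e-18 J

Using KE = ½mv²:
v = √(2·KE/m_e)
v = √(2 × 1.395119e-18 J / 9.10938 × 10⁻³¹ kg)
v = 1.7502e+06 m/s

This is approximately 0.5838% the speed of light.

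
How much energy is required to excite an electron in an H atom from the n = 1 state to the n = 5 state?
13.0615 eV

The energy levels of a hydrogen-like atom are E_n = -13.6057 eV / n².

Energy at n = 1: E_1 = -13.6057 / 1² = -13.6057000 eV
Energy at n = 5: E_5 = -13.6057 / 5² = -0.5442280 eV

The excitation energy is the difference:
ΔE = E_5 - E_1
ΔE = -0.5442280 - (-13.6057000)
ΔE = 13.0615 eV

Since this is positive, energy must be absorbed (photon absorption).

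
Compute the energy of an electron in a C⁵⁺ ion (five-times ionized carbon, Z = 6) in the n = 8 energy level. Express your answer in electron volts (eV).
-7.65321 eV

The energy levels of a hydrogen-like atom are given by:
E_n = -13.6057 Z² / n² eV  (with Z = 6 for C⁵⁺)

For n = 8:
E_8 = -13.6057 × 6² / 8²
E_8 = -13.6057 × 36 / 64
E_8 = -7.65321 eV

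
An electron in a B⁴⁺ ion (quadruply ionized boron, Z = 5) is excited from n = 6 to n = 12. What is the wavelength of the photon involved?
174.963 nm

First, find the transition energy using E_n = -13.6057 Z² / n² eV:
E_6 = -13.6057 × 5² / 6² = -9.4484028 eV
E_12 = -13.6057 × 5² / 12² = -2.3621007 eV

Photon energy: |ΔE| = |E_12 - E_6| = 7.0863021 eV

Convert to wavelength using E = hc/λ with hc = 1239.84 eV·nm:
λ = hc/E = 1239.84 eV·nm / 7.0863021 eV
λ = 174.963 nm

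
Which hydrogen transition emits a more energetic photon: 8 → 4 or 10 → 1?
10 → 1

Calculate the energy for each transition:

Transition 8 → 4:
ΔE₁ = |E_4 - E_8| = |-13.6057/4² - (-13.6057/8²)|
ΔE₁ = |-0.850356250 - (-0.212589063)| = 0.637767 eV

Transition 10 → 1:
ΔE₂ = |E_1 - E_10| = |-13.6057/1² - (-13.6057/10²)|
ΔE₂ = |-13.605700000 - (-0.136057000)| = 13.469643 eV

Since 13.469643 eV > 0.637767 eV, the transition 10 → 1 emits the more energetic photon.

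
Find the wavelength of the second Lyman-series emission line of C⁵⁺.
2.848 nm

The lines of a series are numbered from the longest wavelength (smallest ΔE) outward; the second line is the transition from n = n_f + 2 to n_f.
The Lyman series has all transitions ending at n_f = 1.

For C⁵⁺ (Z = 6), the second line (β-line) is the jump from n = 3 to n = 1:
E_3 = -13.6057 × 6² / 3² = -54.42280 eV
E_1 = -13.6057 × 6² / 1² = -489.80520 eV
ΔE = E_3 - E_1 = 435.38240 eV

λ = hc/E = 1239.84 eV·nm / 435.38240 eV
λ = 2.848 nm

This is the β-line of the Lyman series in C⁵⁺.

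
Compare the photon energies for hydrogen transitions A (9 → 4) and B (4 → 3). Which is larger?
9 → 4

Calculate the energy for each transition:

Transition 9 → 4:
ΔE₁ = |E_4 - E_9| = |-13.6057/4² - (-13.6057/9²)|
ΔE₁ = |-0.85035625000 - (-0.16797160494)| = 0.68238465 eV

Transition 4 → 3:
ΔE₂ = |E_3 - E_4| = |-13.6057/3² - (-13.6057/4²)|
ΔE₂ = |-1.51174444444 - (-0.85035625000)| = 0.66138819 eV

Since 0.68238465 eV > 0.66138819 eV, the transition 9 → 4 emits the more energetic photon.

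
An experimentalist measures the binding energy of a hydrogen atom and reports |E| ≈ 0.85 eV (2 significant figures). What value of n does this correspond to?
n = 4

The exact energy levels follow E_n = -13.6057 eV / n².

The measured value (-0.85 eV) is reported to only 2 significant figures, so we must test candidate n values and see which one matches to that precision.

Candidate energies:
  n = 2:  E = -13.6057/2² = -3.40143 eV
  n = 3:  E = -13.6057/3² = -1.51174 eV
  n = 4:  E = -13.6057/4² = -0.85036 eV  ← matches
  n = 5:  E = -13.6057/5² = -0.54423 eV
  n = 6:  E = -13.6057/6² = -0.37794 eV

Checking against the measurement of -0.85 eV (2 sig figs), only n = 4 agrees:
E_4 = -0.85036 eV, which rounds to -0.85 eV ✓

Therefore n = 4.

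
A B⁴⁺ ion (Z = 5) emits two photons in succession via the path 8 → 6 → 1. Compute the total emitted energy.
334.83 eV

The energy levels of B⁴⁺ are E_n = -13.6057 × 5² / n² eV.

First transition (8 → 6):
ΔE₁ = |E_6 - E_8|
ΔE₁ = |-9.44840278 - (-5.31472656)| = 4.13368 eV

Second transition (6 → 1):
ΔE₂ = |E_1 - E_6|
ΔE₂ = |-340.14250000 - (-9.44840278)| = 330.69410 eV

Total energy released:
E_total = ΔE₁ + ΔE₂ = 4.13368 + 330.69410 = 334.83 eV

Note: This equals the direct transition 8 → 1: 334.83 eV ✓
Energy is conserved regardless of the path taken.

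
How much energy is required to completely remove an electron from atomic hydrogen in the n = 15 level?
0.0605 eV

The ionization energy is the energy needed to remove the electron completely (n → ∞).

For hydrogen, E_n = -13.6057 eV / n².

At n = 15: E_15 = -13.6057 / 15² = -0.0604698 eV
At n = ∞: E_∞ = 0 eV

Ionization energy = E_∞ - E_15 = 0 - (-0.0604698) = 0.0604698 eV
Ionization energy ≈ 0.0605 eV

This is also called the binding energy of the electron in state n = 15.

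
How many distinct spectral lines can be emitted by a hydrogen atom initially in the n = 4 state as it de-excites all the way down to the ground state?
6

The electron can occupy levels n = 1, 2, ..., 4 during de-excitation — that is m = 4 - 1 + 1 = 4 distinct levels.

The number of distinct spectral lines equals the number of ways to choose 2 of these m levels (each pair gives one possible emission transition):

Number of lines = m(m-1)/2 = 4×3/2 = 6

These correspond to all possible transitions between the 4 levels:
4 → 3, 4 → 2, 4 → 1, 3 → 2, 3 → 1, 2 → 1

Each transition produces a photon with a unique energy (and thus wavelength). This count does not depend on Z.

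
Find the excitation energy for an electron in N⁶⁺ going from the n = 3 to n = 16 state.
71.47126 eV

The energy levels of a hydrogen-like atom are E_n = -13.6057 Z² eV / n².

Energy at n = 3: E_3 = -13.6057 × 7² / 3² = -74.07547778 eV
Energy at n = 16: E_16 = -13.6057 × 7² / 16² = -2.60421602 eV

The excitation energy is the difference:
ΔE = E_16 - E_3
ΔE = -2.60421602 - (-74.07547778)
ΔE = 71.47126 eV

Since this is positive, energy must be absorbed (photon absorption).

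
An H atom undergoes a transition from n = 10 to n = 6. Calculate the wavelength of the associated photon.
5125.86636 nm

First, find the transition energy using E_n = -13.6057 / n² eV:
E_10 = -13.6057 / 10² = -0.13605700000 eV
E_6 = -13.6057 / 6² = -0.37793611111 eV

Photon energy: |ΔE| = |E_6 - E_10| = 0.24187911111 eV

Convert to wavelength using E = hc/λ with hc = 1239.84 eV·nm:
λ = hc/E = 1239.84 eV·nm / 0.24187911111 eV
λ = 5125.86636 nm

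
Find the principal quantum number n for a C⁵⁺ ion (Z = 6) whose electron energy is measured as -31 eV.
n = 4

The exact energy levels follow E_n = -13.6057 Z² / n² eV with Z = 6.

The measured value (-31 eV) is reported to only 2 significant figures, so we must test candidate n values and see which one matches to that precision.

Candidate energies:
  n = 2:  E = -13.6057 × 6² / 2² = -122.45130 eV
  n = 3:  E = -13.6057 × 6² / 3² = -54.42280 eV
  n = 4:  E = -13.6057 × 6² / 4² = -30.61283 eV  ← matches
  n = 5:  E = -13.6057 × 6² / 5² = -19.59221 eV
  n = 6:  E = -13.6057 × 6² / 6² = -13.60570 eV

Checking against the measurement of -31 eV (2 sig figs), only n = 4 agrees:
E_4 = -30.61283 eV, which rounds to -31 eV ✓

Therefore n = 4.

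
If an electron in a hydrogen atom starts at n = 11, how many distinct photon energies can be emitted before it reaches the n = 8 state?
6

The electron can occupy levels n = 8, 9, ..., 11 during de-excitation — that is m = 11 - 8 + 1 = 4 distinct levels.

The number of distinct spectral lines equals the number of ways to choose 2 of these m levels (each pair gives one possible emission transition):

Number of lines = m(m-1)/2 = 4×3/2 = 6

These correspond to all possible transitions between the 4 levels:
11 → 10, 11 → 9, 11 → 8, 10 → 9, 10 → 8, 9 → 8

Each transition produces a photon with a unique energy (and thus wavelength). This count does not depend on Z.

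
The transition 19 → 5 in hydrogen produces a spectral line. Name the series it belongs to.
Pfund series

The spectral series in hydrogen are named based on the final (lower) energy level:
- Lyman series: n_final = 1 (ultraviolet)
- Balmer series: n_final = 2 (visible/near-UV)
- Paschen series: n_final = 3 (infrared)
- Brackett series: n_final = 4 (infrared)
- Pfund series: n_final = 5 (far infrared)

Since this transition ends at n = 5, it belongs to the Pfund series.

For reference, this 19 → 5 line has photon energy
ΔE = 13.6057 eV × (1/5² - 1/19²) = 0.50653908 eV,
corresponding to wavelength λ = hc/ΔE = 1239.84 eV·nm / 0.50653908 eV = 2447.67 nm in the far infrared region.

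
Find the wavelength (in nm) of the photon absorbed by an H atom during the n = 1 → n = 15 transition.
91.533 nm

First, find the transition energy using E_n = -13.6057 / n² eV:
E_1 = -13.6057 / 1² = -13.60570 eV
E_15 = -13.6057 / 15² = -0.06047 eV

Photon energy: |ΔE| = |E_15 - E_1| = 13.54523 eV

Convert to wavelength using E = hc/λ with hc = 1239.84 eV·nm:
λ = hc/E = 1239.84 eV·nm / 13.54523 eV
λ = 91.533 nm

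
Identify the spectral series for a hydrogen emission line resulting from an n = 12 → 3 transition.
Paschen series

The spectral series in hydrogen are named based on the final (lower) energy level:
- Lyman series: n_final = 1 (ultraviolet)
- Balmer series: n_final = 2 (visible/near-UV)
- Paschen series: n_final = 3 (infrared)
- Brackett series: n_final = 4 (infrared)
- Pfund series: n_final = 5 (far infrared)

Since this transition ends at n = 3, it belongs to the Paschen series.

For reference, this 12 → 3 line has photon energy
ΔE = 13.6057 eV × (1/3² - 1/12²) = 1.4172604167 eV,
corresponding to wavelength λ = hc/ΔE = 1239.84 eV·nm / 1.4172604167 eV = 874.814526 nm in the infrared region.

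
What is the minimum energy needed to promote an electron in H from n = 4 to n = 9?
0.6824 eV

The energy levels of a hydrogen-like atom are E_n = -13.6057 eV / n².

Energy at n = 4: E_4 = -13.6057 / 4² = -0.8503563 eV
Energy at n = 9: E_9 = -13.6057 / 9² = -0.1679716 eV

The excitation energy is the difference:
ΔE = E_9 - E_4
ΔE = -0.1679716 - (-0.8503563)
ΔE = 0.6824 eV

Since this is positive, energy must be absorbed (photon absorption).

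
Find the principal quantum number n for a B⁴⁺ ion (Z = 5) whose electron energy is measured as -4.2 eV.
n = 9

The exact energy levels follow E_n = -13.6057 Z² / n² eV with Z = 5.

The measured value (-4.2 eV) is reported to only 2 significant figures, so we must test candidate n values and see which one matches to that precision.

Candidate energies:
  n = 7:  E = -13.6057 × 5² / 7² = -6.94168 eV
  n = 8:  E = -13.6057 × 5² / 8² = -5.31473 eV
  n = 9:  E = -13.6057 × 5² / 9² = -4.19929 eV  ← matches
  n = 10:  E = -13.6057 × 5² / 10² = -3.40143 eV
  n = 11:  E = -13.6057 × 5² / 11² = -2.81110 eV

Checking against the measurement of -4.2 eV (2 sig figs), only n = 9 agrees:
E_9 = -4.19929 eV, which rounds to -4.2 eV ✓

Therefore n = 9.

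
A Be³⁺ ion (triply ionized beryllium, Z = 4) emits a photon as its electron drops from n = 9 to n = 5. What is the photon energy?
6.02010 eV

The energy levels are E_n = -13.6057 Z² eV / n².

Energy at n = 9: E_9 = -13.6057 × 4² / 9² = -2.68754568 eV
Energy at n = 5: E_5 = -13.6057 × 4² / 5² = -8.70764800 eV

For emission (electron falling to lower state), the photon energy is:
E_photon = E_9 - E_5 = |-2.68754568 - (-8.70764800)|
E_photon = 6.02010 eV

This energy is carried away by the emitted photon.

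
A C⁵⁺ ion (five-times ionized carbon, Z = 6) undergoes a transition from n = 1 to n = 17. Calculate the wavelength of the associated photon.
2.54 nm

First, find the transition energy using E_n = -13.6057 Z² / n² eV:
E_1 = -13.6057 × 6² / 1² = -489.8052 eV
E_17 = -13.6057 × 6² / 17² = -1.6948 eV

Photon energy: |ΔE| = |E_17 - E_1| = 488.1104 eV

Convert to wavelength using E = hc/λ with hc = 1239.84 eV·nm:
λ = hc/E = 1239.84 eV·nm / 488.1104 eV
λ = 2.54 nm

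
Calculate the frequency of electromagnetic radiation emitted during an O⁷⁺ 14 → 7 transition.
3.22e+15 Hz

First, find the transition energy:
E_14 = -13.6057 × 8² / 14² = -4.442678 eV
E_7 = -13.6057 × 8² / 7² = -17.770710 eV
|ΔE| = |E_7 - E_14| = 13.328032 eV

Convert to Joules: E = 13.328032 eV × (1.602177 × 10⁻¹⁹ J/eV) = 2.1354e-18 J

Using E = hf:
f = E/h = 2.1354e-18 J / (6.62607 × 10⁻³⁴ J·s)
f = 3.22e+15 Hz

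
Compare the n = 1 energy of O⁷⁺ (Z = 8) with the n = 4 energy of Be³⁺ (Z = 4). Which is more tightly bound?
O⁷⁺ at n = 1 (E = -870.764800 eV)

Using E_n = -13.6057 Z² / n² eV:

O⁷⁺ (Z = 8) at n = 1:
E = -13.6057 × 8² / 1² = -13.6057 × 64 / 1 = -870.764800000 eV

Be³⁺ (Z = 4) at n = 4:
E = -13.6057 × 4² / 4² = -13.6057 × 16 / 16 = -13.605700000 eV

Since -870.764800000 eV < -13.605700000 eV,
O⁷⁺ at n = 1 is more tightly bound (requires more energy to ionize).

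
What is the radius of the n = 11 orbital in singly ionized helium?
3.2015 nm (or 32.0152 Å)

The Bohr radius formula is:
r_n = n² a₀ / Z

where a₀ = 0.0529177 nm is the Bohr radius.

For He⁺ (Z = 2) at n = 11:
r_11 = 11² × 0.0529177 nm / 2
r_11 = 121 × 0.0529177 nm / 2
r_11 = 6.40304 nm / 2
r_11 = 3.2015 nm

The electron orbits at approximately 3.2015 nm from the nucleus.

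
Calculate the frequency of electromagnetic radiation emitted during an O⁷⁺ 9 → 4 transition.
1.06e+16 Hz

First, find the transition energy:
E_9 = -13.6057 × 8² / 9² = -10.7502 eV
E_4 = -13.6057 × 8² / 4² = -54.4228 eV
|ΔE| = |E_4 - E_9| = 43.6726 eV

Convert to Joules: E = 43.6726 eV × (1.602177 × 10⁻¹⁹ J/eV) = 6.9971e-18 J

Using E = hf:
f = E/h = 6.9971e-18 J / (6.62607 × 10⁻³⁴ J·s)
f = 1.06e+16 Hz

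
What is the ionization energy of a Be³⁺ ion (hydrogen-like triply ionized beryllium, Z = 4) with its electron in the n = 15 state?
0.968 eV

The ionization energy is the energy needed to remove the electron completely (n → ∞).

For a hydrogen-like ion with Z = 4, E_n = -13.6057 Z² / n² eV.

At n = 15: E_15 = -13.6057 × 4² / 15² = -0.967516 eV
At n = ∞: E_∞ = 0 eV

Ionization energy = E_∞ - E_15 = 0 - (-0.967516) = 0.967516 eV
Ionization energy ≈ 0.968 eV

This is also called the binding energy of the electron in state n = 15.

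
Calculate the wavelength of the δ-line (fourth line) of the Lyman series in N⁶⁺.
1.937 nm

The lines of a series are numbered from the longest wavelength (smallest ΔE) outward; the fourth line is the transition from n = n_f + 4 to n_f.
The Lyman series has all transitions ending at n_f = 1.

For N⁶⁺ (Z = 7), the fourth line (δ-line) is the jump from n = 5 to n = 1:
E_5 = -13.6057 × 7² / 5² = -26.66717 eV
E_1 = -13.6057 × 7² / 1² = -666.67930 eV
ΔE = E_5 - E_1 = 640.01213 eV

λ = hc/E = 1239.84 eV·nm / 640.01213 eV
λ = 1.937 nm

This is the δ-line of the Lyman series in N⁶⁺.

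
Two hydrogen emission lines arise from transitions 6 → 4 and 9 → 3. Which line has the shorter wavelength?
9 → 3

Calculate the energy for each transition:

Transition 6 → 4:
ΔE₁ = |E_4 - E_6| = |-13.6057/4² - (-13.6057/6²)|
ΔE₁ = |-0.8503562500 - (-0.3779361111)| = 0.4724201 eV

Transition 9 → 3:
ΔE₂ = |E_3 - E_9| = |-13.6057/3² - (-13.6057/9²)|
ΔE₂ = |-1.5117444444 - (-0.1679716049)| = 1.3437728 eV

Since 1.3437728 eV > 0.4724201 eV, the transition 9 → 3 emits the more energetic photon.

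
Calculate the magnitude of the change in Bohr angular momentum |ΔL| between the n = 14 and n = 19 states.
5.2729e-34 J·s (or 5ℏ)

In the Bohr model, L_n = nℏ where ℏ = 1.054572e-34 J·s.

L_19 = 19ℏ = 2.003687e-33 J·s
L_14 = 14ℏ = 1.476401e-33 J·s

ΔL = L_19 - L_14 = (19 - 14)ℏ = 5ℏ
ΔL = 5 × 1.054572e-34 J·s = 5.2729e-34 J·s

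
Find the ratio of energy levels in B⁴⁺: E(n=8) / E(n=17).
4.515625

Using E_n = -13.6057 Z² / n² eV with Z = 5:

E_8 = -13.6057 × 5² / 8² = -340.1425 / 64 = -5.314726563 eV
E_17 = -13.6057 × 5² / 17² = -340.1425 / 289 = -1.176963668 eV

The ratio is:
E_8/E_17 = (-5.314726563) / (-1.176963668)
E_8/E_17 = (-340.1425/64) / (-340.1425/289)
E_8/E_17 = 289/64
E_8/E_17 = 4.515625
(Note: the Z² factors cancel in the ratio.)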